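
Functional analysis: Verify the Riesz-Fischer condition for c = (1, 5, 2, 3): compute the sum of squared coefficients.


sum |c_n|^2 = 1^2 + 5^2 + 2^2 + 3^2
= 1 + 25 + 4 + 9
= 39

39


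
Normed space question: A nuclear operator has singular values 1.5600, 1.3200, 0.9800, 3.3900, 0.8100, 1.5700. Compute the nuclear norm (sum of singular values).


The nuclear norm is the sum of all singular values.
||T||_1 = 1.5600 + 1.3200 + 0.9800 + 3.3900 + 0.8100 + 1.5700
= 9.6300

9.6300


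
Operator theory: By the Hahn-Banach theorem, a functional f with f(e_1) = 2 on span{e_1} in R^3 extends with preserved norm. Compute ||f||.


The norm of f is given by ||f|| = sup_{||x||=1} |f(x)|.
On span{e_1}, ||e_1|| = 1, so ||f|| = |f(e_1)| / ||e_1||
= |2| / 1 = 2.0000

2.0000


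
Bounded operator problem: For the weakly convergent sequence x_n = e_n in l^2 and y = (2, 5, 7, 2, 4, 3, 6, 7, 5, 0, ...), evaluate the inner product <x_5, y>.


x_5 = e_5 is the standard basis vector with 1 in position 5.
<x_5, y> = y_5 = 4
As n -> infinity, <x_n, y> -> 0, confirming weak convergence of (x_n) to 0.

4


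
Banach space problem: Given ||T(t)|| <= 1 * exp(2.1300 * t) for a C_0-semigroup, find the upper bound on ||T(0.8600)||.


||T(0.8600)|| <= 1 * exp(2.1300 * 0.8600)
= 1 * exp(1.8318)
= 1 * 6.2451
= 6.2451

6.2451


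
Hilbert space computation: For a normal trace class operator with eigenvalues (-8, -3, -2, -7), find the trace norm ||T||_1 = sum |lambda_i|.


For a normal operator, singular values equal |eigenvalues|.
Trace norm = sum |lambda_i| = 8 + 3 + 2 + 7
= 20

20


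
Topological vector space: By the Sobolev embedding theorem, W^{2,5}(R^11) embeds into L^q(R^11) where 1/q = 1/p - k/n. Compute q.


Using the Sobolev embedding formula: 1/q = 1/p - k/n
1/q = 1/5 - 2/11 = 1/55
q = 1/(1/55) = 55

55.0000


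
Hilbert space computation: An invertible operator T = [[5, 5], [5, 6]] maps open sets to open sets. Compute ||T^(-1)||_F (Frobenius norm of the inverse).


det(T) = 5*6 - 5*5 = 5
T^(-1) = (1/5) * [[6, -5], [-5, 5]] = [[1.2000, -1.0000], [-1.0000, 1.0000]]
||T^(-1)||_F^2 = 1.2000^2 + (-1.0000)^2 + (-1.0000)^2 + 1.0000^2 = 4.4400
||T^(-1)||_F = sqrt(4.4400) = 2.1071

2.1071


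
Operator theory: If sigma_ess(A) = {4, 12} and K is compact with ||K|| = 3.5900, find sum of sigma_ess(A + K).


By Weyl's theorem, the essential spectrum is invariant under compact perturbations.
sigma_ess(A + K) = sigma_ess(A) = {4, 12}
Sum = 4 + 12 = 16

16


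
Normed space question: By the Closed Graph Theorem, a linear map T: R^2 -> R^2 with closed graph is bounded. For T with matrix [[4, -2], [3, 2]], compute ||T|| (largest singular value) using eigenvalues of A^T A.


A^T A = [[25, -2], [-2, 8]]
trace(A^T A) = 33, det(A^T A) = 196
discriminant = 33^2 - 4*196 = 305
Largest eigenvalue of A^T A = (trace + sqrt(disc))/2 = 25.2321
||T|| = sqrt(25.2321) = 5.0232

5.0232


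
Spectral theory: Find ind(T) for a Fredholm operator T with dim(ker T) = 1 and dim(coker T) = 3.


The Fredholm index is defined as ind(T) = dim(ker T) - dim(coker T)
= 1 - 3
= -2

-2


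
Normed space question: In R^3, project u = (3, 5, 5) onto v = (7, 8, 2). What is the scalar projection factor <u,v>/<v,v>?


Computing <u,v> = 3*7 + 5*8 + 5*2 = 71
Computing <v,v> = 7^2 + 8^2 + 2^2 = 117
Projection coefficient = 71/117 = 0.6068

0.6068


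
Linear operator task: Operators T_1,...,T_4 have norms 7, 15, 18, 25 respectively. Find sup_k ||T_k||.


By the Uniform Boundedness Principle, the supremum of norms is finite.
sup_k ||T_k|| = max(7, 15, 18, 25) = 25

25


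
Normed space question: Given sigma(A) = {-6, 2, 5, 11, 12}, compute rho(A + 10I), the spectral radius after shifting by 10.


Spectrum of A + 10I = {4, 12, 15, 21, 22}
Spectral radius = max |lambda| over the shifted spectrum
= max(4, 12, 15, 21, 22) = 22

22


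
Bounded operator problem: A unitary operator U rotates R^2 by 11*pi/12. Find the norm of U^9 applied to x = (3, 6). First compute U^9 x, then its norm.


U is a rotation by theta = 11*pi/12
U^9 = rotation by 9*theta = 99*pi/12 = 3*pi/12 (mod 2*pi)
cos(3*pi/12) = 0.7071, sin(3*pi/12) = 0.7071
U^9 x = (0.7071 * 3 - 0.7071 * 6, 0.7071 * 3 + 0.7071 * 6)
= (-2.1213, 6.3640)
||U^9 x|| = sqrt((-2.1213)^2 + 6.3640^2) = sqrt(45.0000) = 6.7082

6.7082


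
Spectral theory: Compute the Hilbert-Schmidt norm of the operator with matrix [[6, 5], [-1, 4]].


The Hilbert-Schmidt norm is sqrt(sum of squares of all entries).
Sum of squares = 6^2 + 5^2 + (-1)^2 + 4^2
= 36 + 25 + 1 + 16 = 78
||T||_HS = sqrt(78) = 8.8318

8.8318


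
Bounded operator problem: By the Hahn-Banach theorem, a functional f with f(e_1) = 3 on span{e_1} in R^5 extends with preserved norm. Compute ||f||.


The norm of f is given by ||f|| = sup_{||x||=1} |f(x)|.
On span{e_1}, ||e_1|| = 1, so ||f|| = |f(e_1)| / ||e_1||
= |3| / 1 = 3.0000

3.0000


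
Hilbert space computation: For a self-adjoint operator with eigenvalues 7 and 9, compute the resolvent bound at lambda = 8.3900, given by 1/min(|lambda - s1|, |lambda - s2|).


dist(8.3900, {7, 9}) = min(|8.3900 - 7|, |8.3900 - 9|)
= min(1.3900, 0.6100) = 0.6100
Resolvent bound = 1/0.6100 = 1.6393

1.6393


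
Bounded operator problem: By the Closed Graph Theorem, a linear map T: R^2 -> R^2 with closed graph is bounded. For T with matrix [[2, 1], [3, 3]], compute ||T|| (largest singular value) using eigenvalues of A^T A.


A^T A = [[13, 11], [11, 10]]
trace(A^T A) = 23, det(A^T A) = 9
discriminant = 23^2 - 4*9 = 493
Largest eigenvalue of A^T A = (trace + sqrt(disc))/2 = 22.6018
||T|| = sqrt(22.6018) = 4.7541

4.7541


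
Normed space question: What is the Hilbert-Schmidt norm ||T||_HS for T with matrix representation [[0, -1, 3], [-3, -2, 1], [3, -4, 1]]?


The Hilbert-Schmidt norm is sqrt(sum of squares of all entries).
Sum of squares = 0^2 + (-1)^2 + 3^2 + (-3)^2 + (-2)^2 + 1^2 + 3^2 + (-4)^2 + 1^2
= 0 + 1 + 9 + 9 + 4 + 1 + 9 + 16 + 1 = 50
||T||_HS = sqrt(50) = 7.0711

7.0711


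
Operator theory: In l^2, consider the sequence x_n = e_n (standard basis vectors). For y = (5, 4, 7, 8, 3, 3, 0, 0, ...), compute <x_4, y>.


x_4 = e_4 is the standard basis vector with 1 in position 4.
<x_4, y> = y_4 = 8
As n -> infinity, <x_n, y> -> 0, confirming weak convergence of (x_n) to 0.

8


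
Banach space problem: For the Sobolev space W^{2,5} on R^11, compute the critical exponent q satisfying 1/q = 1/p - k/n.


Using the Sobolev embedding formula: 1/q = 1/p - k/n
1/q = 1/5 - 2/11 = 1/55
q = 1/(1/55) = 55

55.0000


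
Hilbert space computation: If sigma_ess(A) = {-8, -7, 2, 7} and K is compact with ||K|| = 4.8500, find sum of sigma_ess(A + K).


By Weyl's theorem, the essential spectrum is invariant under compact perturbations.
sigma_ess(A + K) = sigma_ess(A) = {-8, -7, 2, 7}
Sum = -8 + -7 + 2 + 7 = -6

-6


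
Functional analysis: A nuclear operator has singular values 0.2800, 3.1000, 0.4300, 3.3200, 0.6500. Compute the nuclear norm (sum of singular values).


The nuclear norm is the sum of all singular values.
||T||_1 = 0.2800 + 3.1000 + 0.4300 + 3.3200 + 0.6500
= 7.7800

7.7800


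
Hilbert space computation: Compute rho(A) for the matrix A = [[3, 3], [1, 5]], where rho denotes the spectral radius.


For a 2x2 matrix, eigenvalues satisfy lambda^2 - (trace)*lambda + det = 0
trace = 3 + 5 = 8
det = 3*5 - 3*1 = 12
discriminant = 8^2 - 4*(12) = 16
spectral radius = max |eigenvalue| = 6.0000

6.0000


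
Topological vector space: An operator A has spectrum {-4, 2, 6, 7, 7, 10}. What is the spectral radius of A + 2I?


Spectrum of A + 2I = {-2, 4, 8, 9, 9, 12}
Spectral radius = max |lambda| over the shifted spectrum
= max(2, 4, 8, 9, 9, 12) = 12

12


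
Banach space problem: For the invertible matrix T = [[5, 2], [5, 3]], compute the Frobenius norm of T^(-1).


det(T) = 5*3 - 2*5 = 5
T^(-1) = (1/5) * [[3, -2], [-5, 5]] = [[0.6000, -0.4000], [-1.0000, 1.0000]]
||T^(-1)||_F^2 = 0.6000^2 + (-0.4000)^2 + (-1.0000)^2 + 1.0000^2 = 2.5200
||T^(-1)||_F = sqrt(2.5200) = 1.5875

1.5875


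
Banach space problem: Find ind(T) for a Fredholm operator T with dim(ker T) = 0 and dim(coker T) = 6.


The Fredholm index is defined as ind(T) = dim(ker T) - dim(coker T)
= 0 - 6
= -6

-6


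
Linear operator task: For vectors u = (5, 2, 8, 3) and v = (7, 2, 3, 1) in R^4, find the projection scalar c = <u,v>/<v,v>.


Computing <u,v> = 5*7 + 2*2 + 8*3 + 3*1 = 66
Computing <v,v> = 7^2 + 2^2 + 3^2 + 1^2 = 63
Projection coefficient = 66/63 = 1.0476

1.0476


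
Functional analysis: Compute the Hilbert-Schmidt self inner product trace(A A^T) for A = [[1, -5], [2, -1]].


trace(A * A^T) = sum of squares of all entries
= 1^2 + (-5)^2 + 2^2 + (-1)^2
= 1 + 25 + 4 + 1
= 31

31


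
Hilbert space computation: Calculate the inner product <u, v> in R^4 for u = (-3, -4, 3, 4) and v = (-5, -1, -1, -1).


Computing the standard inner product <u, v> = sum u_i * v_i
= -3*-5 + -4*-1 + 3*-1 + 4*-1
= 15 + 4 + -3 + -4
= 12

12


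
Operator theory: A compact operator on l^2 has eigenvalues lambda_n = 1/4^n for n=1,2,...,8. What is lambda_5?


The eigenvalue formula gives lambda_5 = 1/4^5
= 1/1024
= 9.7656e-04

9.7656e-04


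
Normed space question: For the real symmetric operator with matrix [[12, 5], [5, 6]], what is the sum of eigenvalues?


For a self-adjoint (symmetric) matrix, the eigenvalues are real.
The sum of eigenvalues equals the trace of the matrix.
trace = 12 + 6 = 18

18


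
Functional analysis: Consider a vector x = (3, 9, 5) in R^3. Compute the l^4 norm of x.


The l^4 norm = (sum |x_i|^4)^(1/4)
Sum of 4th powers = 81 + 6561 + 625 = 7267
||x||_4 = (7267)^(1/4) = 9.2329

9.2329


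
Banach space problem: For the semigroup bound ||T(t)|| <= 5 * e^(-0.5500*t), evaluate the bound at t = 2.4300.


||T(2.4300)|| <= 5 * exp(-0.5500 * 2.4300)
= 5 * exp(-1.3365)
= 5 * 0.2628
= 1.3138

1.3138


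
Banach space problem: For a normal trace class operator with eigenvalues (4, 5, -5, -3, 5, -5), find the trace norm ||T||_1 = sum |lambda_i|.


For a normal operator, singular values equal |eigenvalues|.
Trace norm = sum |lambda_i| = 4 + 5 + 5 + 3 + 5 + 5
= 27

27


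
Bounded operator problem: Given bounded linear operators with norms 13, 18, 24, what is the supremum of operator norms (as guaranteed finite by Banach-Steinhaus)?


By the Uniform Boundedness Principle, the supremum of norms is finite.
sup_k ||T_k|| = max(13, 18, 24) = 24

24


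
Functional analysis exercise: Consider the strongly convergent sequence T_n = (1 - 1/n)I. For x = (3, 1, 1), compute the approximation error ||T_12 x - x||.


T_12 x - x = (1 - 1/12)x - x = -x/12
||x|| = sqrt(11) = 3.3166
||T_12 x - x|| = ||x||/12 = 3.3166/12 = 0.2764

0.2764


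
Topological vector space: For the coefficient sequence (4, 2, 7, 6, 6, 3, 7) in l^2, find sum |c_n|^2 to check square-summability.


sum |c_n|^2 = 4^2 + 2^2 + 7^2 + 6^2 + 6^2 + 3^2 + 7^2
= 16 + 4 + 49 + 36 + 36 + 9 + 49
= 199

199


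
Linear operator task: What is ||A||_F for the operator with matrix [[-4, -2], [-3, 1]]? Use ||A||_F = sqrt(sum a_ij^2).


||A||_F^2 = sum a_ij^2
= (-4)^2 + (-2)^2 + (-3)^2 + 1^2
= 16 + 4 + 9 + 1 = 30
||A||_F = sqrt(30) = 5.4772

5.4772


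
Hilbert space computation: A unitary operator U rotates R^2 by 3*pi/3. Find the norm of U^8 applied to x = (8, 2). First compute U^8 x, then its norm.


U is a rotation by theta = 3*pi/3
U^8 = rotation by 8*theta = 24*pi/3 = 0*pi/3 (mod 2*pi)
cos(0*pi/3) = 1.0000, sin(0*pi/3) = 0.0000
U^8 x = (1.0000 * 8 - 0.0000 * 2, 0.0000 * 8 + 1.0000 * 2)
= (8.0000, 2.0000)
||U^8 x|| = sqrt(8.0000^2 + 2.0000^2) = sqrt(68.0000) = 8.2462

8.2462


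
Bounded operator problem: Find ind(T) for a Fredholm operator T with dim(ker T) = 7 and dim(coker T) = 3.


The Fredholm index is defined as ind(T) = dim(ker T) - dim(coker T)
= 7 - 3
= 4

4


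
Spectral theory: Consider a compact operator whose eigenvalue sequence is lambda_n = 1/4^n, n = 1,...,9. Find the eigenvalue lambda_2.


The eigenvalue formula gives lambda_2 = 1/4^2
= 1/16
= 0.0625

0.0625


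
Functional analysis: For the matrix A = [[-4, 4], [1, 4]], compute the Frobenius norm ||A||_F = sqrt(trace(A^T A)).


||A||_F^2 = sum a_ij^2
= (-4)^2 + 4^2 + 1^2 + 4^2
= 16 + 16 + 1 + 16 = 49
||A||_F = sqrt(49) = 7.0000

7.0000


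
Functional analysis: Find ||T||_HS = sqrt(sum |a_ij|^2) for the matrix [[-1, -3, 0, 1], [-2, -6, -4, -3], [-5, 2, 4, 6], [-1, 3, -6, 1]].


The Hilbert-Schmidt norm is sqrt(sum of squares of all entries).
Sum of squares = (-1)^2 + (-3)^2 + 0^2 + 1^2 + (-2)^2 + (-6)^2 + (-4)^2 + (-3)^2 + (-5)^2 + 2^2 + 4^2 + 6^2 + (-1)^2 + 3^2 + (-6)^2 + 1^2
= 1 + 9 + 0 + 1 + 4 + 36 + 16 + 9 + 25 + 4 + 16 + 36 + 1 + 9 + 36 + 1 = 204
||T||_HS = sqrt(204) = 14.2829

14.2829


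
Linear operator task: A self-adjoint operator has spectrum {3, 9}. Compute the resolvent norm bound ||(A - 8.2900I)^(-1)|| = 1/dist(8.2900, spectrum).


dist(8.2900, {3, 9}) = min(|8.2900 - 3|, |8.2900 - 9|)
= min(5.2900, 0.7100) = 0.7100
Resolvent bound = 1/0.7100 = 1.4085

1.4085


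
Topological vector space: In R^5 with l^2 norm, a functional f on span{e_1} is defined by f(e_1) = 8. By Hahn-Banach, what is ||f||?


The norm of f is given by ||f|| = sup_{||x||=1} |f(x)|.
On span{e_1}, ||e_1|| = 1, so ||f|| = |f(e_1)| / ||e_1||
= |8| / 1 = 8.0000

8.0000


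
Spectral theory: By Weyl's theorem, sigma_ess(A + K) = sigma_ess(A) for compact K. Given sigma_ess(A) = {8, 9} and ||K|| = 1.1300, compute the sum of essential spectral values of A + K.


By Weyl's theorem, the essential spectrum is invariant under compact perturbations.
sigma_ess(A + K) = sigma_ess(A) = {8, 9}
Sum = 8 + 9 = 17

17


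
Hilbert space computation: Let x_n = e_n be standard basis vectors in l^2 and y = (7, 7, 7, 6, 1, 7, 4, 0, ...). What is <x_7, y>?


x_7 = e_7 is the standard basis vector with 1 in position 7.
<x_7, y> = y_7 = 4
As n -> infinity, <x_n, y> -> 0, confirming weak convergence of (x_n) to 0.

4


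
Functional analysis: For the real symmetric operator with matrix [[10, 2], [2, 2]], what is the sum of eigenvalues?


For a self-adjoint (symmetric) matrix, the eigenvalues are real.
The sum of eigenvalues equals the trace of the matrix.
trace = 10 + 2 = 12

12


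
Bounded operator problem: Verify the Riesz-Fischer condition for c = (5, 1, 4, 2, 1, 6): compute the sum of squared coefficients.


sum |c_n|^2 = 5^2 + 1^2 + 4^2 + 2^2 + 1^2 + 6^2
= 25 + 1 + 16 + 4 + 1 + 36
= 83

83


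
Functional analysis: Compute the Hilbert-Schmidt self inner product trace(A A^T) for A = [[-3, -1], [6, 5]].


trace(A * A^T) = sum of squares of all entries
= (-3)^2 + (-1)^2 + 6^2 + 5^2
= 9 + 1 + 36 + 25
= 71

71


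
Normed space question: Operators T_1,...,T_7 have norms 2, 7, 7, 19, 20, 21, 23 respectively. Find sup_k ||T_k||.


By the Uniform Boundedness Principle, the supremum of norms is finite.
sup_k ||T_k|| = max(2, 7, 7, 19, 20, 21, 23) = 23

23


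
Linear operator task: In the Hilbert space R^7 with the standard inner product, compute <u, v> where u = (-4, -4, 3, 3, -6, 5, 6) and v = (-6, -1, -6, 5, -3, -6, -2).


Computing the standard inner product <u, v> = sum u_i * v_i
= -4*-6 + -4*-1 + 3*-6 + 3*5 + -6*-3 + 5*-6 + 6*-2
= 24 + 4 + -18 + 15 + 18 + -30 + -12
= 1

1


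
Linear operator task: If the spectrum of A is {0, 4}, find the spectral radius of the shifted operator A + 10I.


Spectrum of A + 10I = {10, 14}
Spectral radius = max |lambda| over the shifted spectrum
= max(10, 14) = 14

14


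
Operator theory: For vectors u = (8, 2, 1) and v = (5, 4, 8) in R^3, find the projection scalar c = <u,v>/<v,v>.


Computing <u,v> = 8*5 + 2*4 + 1*8 = 56
Computing <v,v> = 5^2 + 4^2 + 8^2 = 105
Projection coefficient = 56/105 = 0.5333

0.5333


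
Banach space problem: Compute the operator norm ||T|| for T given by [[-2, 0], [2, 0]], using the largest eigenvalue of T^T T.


A^T A = [[8, 0], [0, 0]]
trace(A^T A) = 8, det(A^T A) = 0
discriminant = 8^2 - 4*0 = 64
Largest eigenvalue of A^T A = (trace + sqrt(disc))/2 = 8.0000
||T|| = sqrt(8.0000) = 2.8284

2.8284


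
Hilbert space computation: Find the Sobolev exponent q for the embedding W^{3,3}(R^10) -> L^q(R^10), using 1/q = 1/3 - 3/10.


Using the Sobolev embedding formula: 1/q = 1/p - k/n
1/q = 1/3 - 3/10 = 1/30
q = 1/(1/30) = 30

30.0000


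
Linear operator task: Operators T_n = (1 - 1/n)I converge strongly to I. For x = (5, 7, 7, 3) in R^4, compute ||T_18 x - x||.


T_18 x - x = (1 - 1/18)x - x = -x/18
||x|| = sqrt(132) = 11.4891
||T_18 x - x|| = ||x||/18 = 11.4891/18 = 0.6383

0.6383


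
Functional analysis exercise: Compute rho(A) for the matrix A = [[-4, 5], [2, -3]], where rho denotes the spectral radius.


For a 2x2 matrix, eigenvalues satisfy lambda^2 - (trace)*lambda + det = 0
trace = -4 + -3 = -7
det = -4*-3 - 5*2 = 2
discriminant = (-7)^2 - 4*(2) = 41
spectral radius = max |eigenvalue| = 6.7016

6.7016


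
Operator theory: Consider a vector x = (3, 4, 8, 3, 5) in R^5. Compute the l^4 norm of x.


The l^4 norm = (sum |x_i|^4)^(1/4)
Sum of 4th powers = 81 + 256 + 4096 + 81 + 625 = 5139
||x||_4 = (5139)^(1/4) = 8.4668

8.4668


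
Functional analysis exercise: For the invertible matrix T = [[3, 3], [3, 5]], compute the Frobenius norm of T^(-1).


det(T) = 3*5 - 3*3 = 6
T^(-1) = (1/6) * [[5, -3], [-3, 3]] = [[0.8333, -0.5000], [-0.5000, 0.5000]]
||T^(-1)||_F^2 = 0.8333^2 + (-0.5000)^2 + (-0.5000)^2 + 0.5000^2 = 1.4444
||T^(-1)||_F = sqrt(1.4444) = 1.2019

1.2019


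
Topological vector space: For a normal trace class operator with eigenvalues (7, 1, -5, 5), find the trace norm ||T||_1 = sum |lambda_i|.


For a normal operator, singular values equal |eigenvalues|.
Trace norm = sum |lambda_i| = 7 + 1 + 5 + 5
= 18

18


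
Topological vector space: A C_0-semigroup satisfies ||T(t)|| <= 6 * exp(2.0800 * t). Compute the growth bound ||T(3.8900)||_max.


||T(3.8900)|| <= 6 * exp(2.0800 * 3.8900)
= 6 * exp(8.0912)
= 6 * 3265.6039
= 19593.6237

19593.6237


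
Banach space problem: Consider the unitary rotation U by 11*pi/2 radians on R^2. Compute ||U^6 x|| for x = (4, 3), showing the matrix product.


U is a rotation by theta = 11*pi/2
U^6 = rotation by 6*theta = 66*pi/2 = 2*pi/2 (mod 2*pi)
cos(2*pi/2) = -1.0000, sin(2*pi/2) = 0.0000
U^6 x = (-1.0000 * 4 - 0.0000 * 3, 0.0000 * 4 + -1.0000 * 3)
= (-4.0000, -3.0000)
||U^6 x|| = sqrt((-4.0000)^2 + (-3.0000)^2) = sqrt(25.0000) = 5.0000

5.0000


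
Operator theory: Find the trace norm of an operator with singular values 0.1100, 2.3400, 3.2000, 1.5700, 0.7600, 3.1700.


The nuclear norm is the sum of all singular values.
||T||_1 = 0.1100 + 2.3400 + 3.2000 + 1.5700 + 0.7600 + 3.1700
= 11.1500

11.1500


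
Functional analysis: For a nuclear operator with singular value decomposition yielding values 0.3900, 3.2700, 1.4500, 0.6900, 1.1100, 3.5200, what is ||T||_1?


The nuclear norm is the sum of all singular values.
||T||_1 = 0.3900 + 3.2700 + 1.4500 + 0.6900 + 1.1100 + 3.5200
= 10.4300

10.4300


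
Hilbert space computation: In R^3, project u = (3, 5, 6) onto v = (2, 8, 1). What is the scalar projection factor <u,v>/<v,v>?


Computing <u,v> = 3*2 + 5*8 + 6*1 = 52
Computing <v,v> = 2^2 + 8^2 + 1^2 = 69
Projection coefficient = 52/69 = 0.7536

0.7536


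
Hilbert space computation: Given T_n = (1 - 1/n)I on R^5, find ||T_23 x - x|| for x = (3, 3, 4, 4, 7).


T_23 x - x = (1 - 1/23)x - x = -x/23
||x|| = sqrt(99) = 9.9499
||T_23 x - x|| = ||x||/23 = 9.9499/23 = 0.4326

0.4326


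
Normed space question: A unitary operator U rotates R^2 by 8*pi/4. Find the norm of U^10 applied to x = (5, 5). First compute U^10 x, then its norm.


U is a rotation by theta = 8*pi/4
U^10 = rotation by 10*theta = 80*pi/4 = 0*pi/4 (mod 2*pi)
cos(0*pi/4) = 1.0000, sin(0*pi/4) = 0.0000
U^10 x = (1.0000 * 5 - 0.0000 * 5, 0.0000 * 5 + 1.0000 * 5)
= (5.0000, 5.0000)
||U^10 x|| = sqrt(5.0000^2 + 5.0000^2) = sqrt(50.0000) = 7.0711

7.0711


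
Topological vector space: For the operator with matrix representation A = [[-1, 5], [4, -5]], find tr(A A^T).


trace(A * A^T) = sum of squares of all entries
= (-1)^2 + 5^2 + 4^2 + (-5)^2
= 1 + 25 + 16 + 25
= 67

67


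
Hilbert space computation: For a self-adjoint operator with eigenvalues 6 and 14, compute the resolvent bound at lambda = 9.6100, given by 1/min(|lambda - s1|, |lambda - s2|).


dist(9.6100, {6, 14}) = min(|9.6100 - 6|, |9.6100 - 14|)
= min(3.6100, 4.3900) = 3.6100
Resolvent bound = 1/3.6100 = 0.2770

0.2770


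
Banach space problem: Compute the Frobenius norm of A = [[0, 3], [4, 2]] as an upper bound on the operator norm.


||A||_F^2 = sum a_ij^2
= 0^2 + 3^2 + 4^2 + 2^2
= 0 + 9 + 16 + 4 = 29
||A||_F = sqrt(29) = 5.3852

5.3852


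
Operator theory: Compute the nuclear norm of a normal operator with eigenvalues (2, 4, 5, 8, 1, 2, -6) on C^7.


For a normal operator, singular values equal |eigenvalues|.
Trace norm = sum |lambda_i| = 2 + 4 + 5 + 8 + 1 + 2 + 6
= 28

28


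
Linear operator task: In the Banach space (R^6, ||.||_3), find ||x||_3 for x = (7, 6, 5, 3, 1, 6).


The l^3 norm = (sum |x_i|^3)^(1/3)
Sum of 3th powers = 343 + 216 + 125 + 27 + 1 + 216 = 928
||x||_3 = (928)^(1/3) = 9.7540

9.7540


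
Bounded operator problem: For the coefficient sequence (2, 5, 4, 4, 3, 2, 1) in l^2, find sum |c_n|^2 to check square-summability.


sum |c_n|^2 = 2^2 + 5^2 + 4^2 + 4^2 + 3^2 + 2^2 + 1^2
= 4 + 25 + 16 + 16 + 9 + 4 + 1
= 75

75


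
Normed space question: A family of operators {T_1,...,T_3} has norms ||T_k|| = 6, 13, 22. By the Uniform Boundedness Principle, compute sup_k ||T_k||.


By the Uniform Boundedness Principle, the supremum of norms is finite.
sup_k ||T_k|| = max(6, 13, 22) = 22

22


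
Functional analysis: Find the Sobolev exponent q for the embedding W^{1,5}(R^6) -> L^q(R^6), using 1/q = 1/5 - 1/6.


Using the Sobolev embedding formula: 1/q = 1/p - k/n
1/q = 1/5 - 1/6 = 1/30
q = 1/(1/30) = 30

30.0000


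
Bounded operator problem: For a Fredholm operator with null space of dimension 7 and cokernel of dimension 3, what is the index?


The Fredholm index is defined as ind(T) = dim(ker T) - dim(coker T)
= 7 - 3
= 4

4


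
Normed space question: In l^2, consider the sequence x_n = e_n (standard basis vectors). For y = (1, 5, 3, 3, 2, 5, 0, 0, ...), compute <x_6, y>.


x_6 = e_6 is the standard basis vector with 1 in position 6.
<x_6, y> = y_6 = 5
As n -> infinity, <x_n, y> -> 0, confirming weak convergence of (x_n) to 0.

5


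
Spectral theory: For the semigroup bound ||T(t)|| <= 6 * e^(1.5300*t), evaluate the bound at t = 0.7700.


||T(0.7700)|| <= 6 * exp(1.5300 * 0.7700)
= 6 * exp(1.1781)
= 6 * 3.2482
= 19.4892

19.4892


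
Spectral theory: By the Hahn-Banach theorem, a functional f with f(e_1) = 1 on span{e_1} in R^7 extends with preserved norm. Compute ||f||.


The norm of f is given by ||f|| = sup_{||x||=1} |f(x)|.
On span{e_1}, ||e_1|| = 1, so ||f|| = |f(e_1)| / ||e_1||
= |1| / 1 = 1.0000

1.0000


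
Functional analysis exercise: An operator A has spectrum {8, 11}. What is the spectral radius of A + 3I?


Spectrum of A + 3I = {11, 14}
Spectral radius = max |lambda| over the shifted spectrum
= max(11, 14) = 14

14


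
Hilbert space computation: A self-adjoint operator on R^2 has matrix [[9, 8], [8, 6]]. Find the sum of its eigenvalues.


For a self-adjoint (symmetric) matrix, the eigenvalues are real.
The sum of eigenvalues equals the trace of the matrix.
trace = 9 + 6 = 15

15


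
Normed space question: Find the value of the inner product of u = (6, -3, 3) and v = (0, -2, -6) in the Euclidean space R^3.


Computing the standard inner product <u, v> = sum u_i * v_i
= 6*0 + -3*-2 + 3*-6
= 0 + 6 + -18
= -12

-12


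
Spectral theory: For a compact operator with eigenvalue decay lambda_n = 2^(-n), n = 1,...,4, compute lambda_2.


The eigenvalue formula gives lambda_2 = 1/2^2
= 1/4
= 0.2500

0.2500


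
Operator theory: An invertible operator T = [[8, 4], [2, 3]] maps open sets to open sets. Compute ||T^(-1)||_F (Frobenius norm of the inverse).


det(T) = 8*3 - 4*2 = 16
T^(-1) = (1/16) * [[3, -4], [-2, 8]] = [[0.1875, -0.2500], [-0.1250, 0.5000]]
||T^(-1)||_F^2 = 0.1875^2 + (-0.2500)^2 + (-0.1250)^2 + 0.5000^2 = 0.3633
||T^(-1)||_F = sqrt(0.3633) = 0.6027

0.6027


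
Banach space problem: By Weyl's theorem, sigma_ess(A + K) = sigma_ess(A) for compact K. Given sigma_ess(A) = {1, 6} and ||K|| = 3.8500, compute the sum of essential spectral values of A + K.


By Weyl's theorem, the essential spectrum is invariant under compact perturbations.
sigma_ess(A + K) = sigma_ess(A) = {1, 6}
Sum = 1 + 6 = 7

7


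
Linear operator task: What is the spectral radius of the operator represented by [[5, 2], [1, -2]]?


For a 2x2 matrix, eigenvalues satisfy lambda^2 - (trace)*lambda + det = 0
trace = 5 + -2 = 3
det = 5*-2 - 2*1 = -12
discriminant = 3^2 - 4*(-12) = 57
spectral radius = max |eigenvalue| = 5.2749

5.2749


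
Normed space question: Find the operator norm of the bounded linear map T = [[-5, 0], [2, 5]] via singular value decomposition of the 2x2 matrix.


A^T A = [[29, 10], [10, 25]]
trace(A^T A) = 54, det(A^T A) = 625
discriminant = 54^2 - 4*625 = 416
Largest eigenvalue of A^T A = (trace + sqrt(disc))/2 = 37.1980
||T|| = sqrt(37.1980) = 6.0990

6.0990


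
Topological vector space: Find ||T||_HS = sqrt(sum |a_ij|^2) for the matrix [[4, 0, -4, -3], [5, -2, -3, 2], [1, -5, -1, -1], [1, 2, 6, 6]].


The Hilbert-Schmidt norm is sqrt(sum of squares of all entries).
Sum of squares = 4^2 + 0^2 + (-4)^2 + (-3)^2 + 5^2 + (-2)^2 + (-3)^2 + 2^2 + 1^2 + (-5)^2 + (-1)^2 + (-1)^2 + 1^2 + 2^2 + 6^2 + 6^2
= 16 + 0 + 16 + 9 + 25 + 4 + 9 + 4 + 1 + 25 + 1 + 1 + 1 + 4 + 36 + 36 = 188
||T||_HS = sqrt(188) = 13.7113

13.7113


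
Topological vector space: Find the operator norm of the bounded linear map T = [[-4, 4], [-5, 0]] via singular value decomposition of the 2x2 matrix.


A^T A = [[41, -16], [-16, 16]]
trace(A^T A) = 57, det(A^T A) = 400
discriminant = 57^2 - 4*400 = 1649
Largest eigenvalue of A^T A = (trace + sqrt(disc))/2 = 48.8039
||T|| = sqrt(48.8039) = 6.9860

6.9860


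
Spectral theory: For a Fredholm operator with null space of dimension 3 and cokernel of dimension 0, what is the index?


The Fredholm index is defined as ind(T) = dim(ker T) - dim(coker T)
= 3 - 0
= 3

3


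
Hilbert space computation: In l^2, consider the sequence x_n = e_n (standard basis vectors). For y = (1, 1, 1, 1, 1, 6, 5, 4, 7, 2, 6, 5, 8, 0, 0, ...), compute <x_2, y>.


x_2 = e_2 is the standard basis vector with 1 in position 2.
<x_2, y> = y_2 = 1
As n -> infinity, <x_n, y> -> 0, confirming weak convergence of (x_n) to 0.

1


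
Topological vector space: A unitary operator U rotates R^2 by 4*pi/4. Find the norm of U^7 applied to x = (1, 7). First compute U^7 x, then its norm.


U is a rotation by theta = 4*pi/4
U^7 = rotation by 7*theta = 28*pi/4 = 4*pi/4 (mod 2*pi)
cos(4*pi/4) = -1.0000, sin(4*pi/4) = 0.0000
U^7 x = (-1.0000 * 1 - 0.0000 * 7, 0.0000 * 1 + -1.0000 * 7)
= (-1.0000, -7.0000)
||U^7 x|| = sqrt((-1.0000)^2 + (-7.0000)^2) = sqrt(50.0000) = 7.0711

7.0711


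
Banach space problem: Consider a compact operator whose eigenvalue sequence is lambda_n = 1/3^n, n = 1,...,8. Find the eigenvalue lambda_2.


The eigenvalue formula gives lambda_2 = 1/3^2
= 1/9
= 0.1111

0.1111


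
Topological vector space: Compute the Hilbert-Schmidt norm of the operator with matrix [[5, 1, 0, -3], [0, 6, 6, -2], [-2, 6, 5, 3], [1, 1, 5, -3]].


The Hilbert-Schmidt norm is sqrt(sum of squares of all entries).
Sum of squares = 5^2 + 1^2 + 0^2 + (-3)^2 + 0^2 + 6^2 + 6^2 + (-2)^2 + (-2)^2 + 6^2 + 5^2 + 3^2 + 1^2 + 1^2 + 5^2 + (-3)^2
= 25 + 1 + 0 + 9 + 0 + 36 + 36 + 4 + 4 + 36 + 25 + 9 + 1 + 1 + 25 + 9 = 221
||T||_HS = sqrt(221) = 14.8661

14.8661


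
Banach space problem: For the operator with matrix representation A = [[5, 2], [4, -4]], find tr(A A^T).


trace(A * A^T) = sum of squares of all entries
= 5^2 + 2^2 + 4^2 + (-4)^2
= 25 + 4 + 16 + 16
= 61

61


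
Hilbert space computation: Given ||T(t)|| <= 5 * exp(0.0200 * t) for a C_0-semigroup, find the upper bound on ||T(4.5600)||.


||T(4.5600)|| <= 5 * exp(0.0200 * 4.5600)
= 5 * exp(0.0912)
= 5 * 1.0955
= 5.4774

5.4774


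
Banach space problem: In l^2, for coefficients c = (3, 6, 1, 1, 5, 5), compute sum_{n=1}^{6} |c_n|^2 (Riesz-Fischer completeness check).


sum |c_n|^2 = 3^2 + 6^2 + 1^2 + 1^2 + 5^2 + 5^2
= 9 + 36 + 1 + 1 + 25 + 25
= 97

97


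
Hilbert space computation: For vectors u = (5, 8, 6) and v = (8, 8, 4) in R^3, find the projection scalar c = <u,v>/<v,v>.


Computing <u,v> = 5*8 + 8*8 + 6*4 = 128
Computing <v,v> = 8^2 + 8^2 + 4^2 = 144
Projection coefficient = 128/144 = 0.8889

0.8889


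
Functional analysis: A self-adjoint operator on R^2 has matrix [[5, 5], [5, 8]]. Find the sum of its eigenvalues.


For a self-adjoint (symmetric) matrix, the eigenvalues are real.
The sum of eigenvalues equals the trace of the matrix.
trace = 5 + 8 = 13

13


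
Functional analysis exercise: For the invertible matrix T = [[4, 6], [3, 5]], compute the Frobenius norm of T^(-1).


det(T) = 4*5 - 6*3 = 2
T^(-1) = (1/2) * [[5, -6], [-3, 4]] = [[2.5000, -3.0000], [-1.5000, 2.0000]]
||T^(-1)||_F^2 = 2.5000^2 + (-3.0000)^2 + (-1.5000)^2 + 2.0000^2 = 21.5000
||T^(-1)||_F = sqrt(21.5000) = 4.6368

4.6368


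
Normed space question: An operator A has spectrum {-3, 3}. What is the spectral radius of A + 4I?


Spectrum of A + 4I = {1, 7}
Spectral radius = max |lambda| over the shifted spectrum
= max(1, 7) = 7

7


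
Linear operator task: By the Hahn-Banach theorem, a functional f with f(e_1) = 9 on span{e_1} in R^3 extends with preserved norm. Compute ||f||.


The norm of f is given by ||f|| = sup_{||x||=1} |f(x)|.
On span{e_1}, ||e_1|| = 1, so ||f|| = |f(e_1)| / ||e_1||
= |9| / 1 = 9.0000

9.0000


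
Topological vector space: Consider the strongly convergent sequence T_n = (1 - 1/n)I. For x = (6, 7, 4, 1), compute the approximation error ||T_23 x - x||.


T_23 x - x = (1 - 1/23)x - x = -x/23
||x|| = sqrt(102) = 10.0995
||T_23 x - x|| = ||x||/23 = 10.0995/23 = 0.4391

0.4391


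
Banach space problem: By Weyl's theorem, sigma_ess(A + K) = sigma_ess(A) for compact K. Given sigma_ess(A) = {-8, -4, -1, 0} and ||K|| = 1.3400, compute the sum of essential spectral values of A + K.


By Weyl's theorem, the essential spectrum is invariant under compact perturbations.
sigma_ess(A + K) = sigma_ess(A) = {-8, -4, -1, 0}
Sum = -8 + -4 + -1 + 0 = -13

-13


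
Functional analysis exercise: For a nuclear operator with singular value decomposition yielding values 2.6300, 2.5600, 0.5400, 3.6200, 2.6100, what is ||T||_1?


The nuclear norm is the sum of all singular values.
||T||_1 = 2.6300 + 2.5600 + 0.5400 + 3.6200 + 2.6100
= 11.9600

11.9600


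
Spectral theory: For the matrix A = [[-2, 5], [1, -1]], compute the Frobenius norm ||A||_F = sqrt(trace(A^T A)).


||A||_F^2 = sum a_ij^2
= (-2)^2 + 5^2 + 1^2 + (-1)^2
= 4 + 25 + 1 + 1 = 31
||A||_F = sqrt(31) = 5.5678

5.5678


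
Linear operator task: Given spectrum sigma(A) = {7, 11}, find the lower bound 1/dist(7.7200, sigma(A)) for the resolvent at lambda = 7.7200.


dist(7.7200, {7, 11}) = min(|7.7200 - 7|, |7.7200 - 11|)
= min(0.7200, 3.2800) = 0.7200
Resolvent bound = 1/0.7200 = 1.3889

1.3889


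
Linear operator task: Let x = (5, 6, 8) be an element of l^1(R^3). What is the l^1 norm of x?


The l^1 norm equals the sum of absolute values of all components.
||x||_1 = 5 + 6 + 8
= 19

19.0000


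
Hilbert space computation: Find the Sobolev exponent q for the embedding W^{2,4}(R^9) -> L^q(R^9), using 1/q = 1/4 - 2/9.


Using the Sobolev embedding formula: 1/q = 1/p - k/n
1/q = 1/4 - 2/9 = 1/36
q = 1/(1/36) = 36

36.0000


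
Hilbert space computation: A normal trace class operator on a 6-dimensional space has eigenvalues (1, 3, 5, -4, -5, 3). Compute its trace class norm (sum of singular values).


For a normal operator, singular values equal |eigenvalues|.
Trace norm = sum |lambda_i| = 1 + 3 + 5 + 4 + 5 + 3
= 21

21


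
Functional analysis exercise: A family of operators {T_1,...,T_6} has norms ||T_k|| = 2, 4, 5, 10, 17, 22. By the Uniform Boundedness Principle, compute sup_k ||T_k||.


By the Uniform Boundedness Principle, the supremum of norms is finite.
sup_k ||T_k|| = max(2, 4, 5, 10, 17, 22) = 22

22


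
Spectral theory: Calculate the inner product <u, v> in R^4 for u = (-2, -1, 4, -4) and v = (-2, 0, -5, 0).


Computing the standard inner product <u, v> = sum u_i * v_i
= -2*-2 + -1*0 + 4*-5 + -4*0
= 4 + 0 + -20 + 0
= -16

-16


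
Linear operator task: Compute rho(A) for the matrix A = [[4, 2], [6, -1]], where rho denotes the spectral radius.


For a 2x2 matrix, eigenvalues satisfy lambda^2 - (trace)*lambda + det = 0
trace = 4 + -1 = 3
det = 4*-1 - 2*6 = -16
discriminant = 3^2 - 4*(-16) = 73
spectral radius = max |eigenvalue| = 5.7720

5.7720


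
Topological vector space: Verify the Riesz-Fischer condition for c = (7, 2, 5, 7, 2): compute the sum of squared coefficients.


sum |c_n|^2 = 7^2 + 2^2 + 5^2 + 7^2 + 2^2
= 49 + 4 + 25 + 49 + 4
= 131

131


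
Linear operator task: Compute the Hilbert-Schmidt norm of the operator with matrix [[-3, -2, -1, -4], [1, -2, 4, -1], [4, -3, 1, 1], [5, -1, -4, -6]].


The Hilbert-Schmidt norm is sqrt(sum of squares of all entries).
Sum of squares = (-3)^2 + (-2)^2 + (-1)^2 + (-4)^2 + 1^2 + (-2)^2 + 4^2 + (-1)^2 + 4^2 + (-3)^2 + 1^2 + 1^2 + 5^2 + (-1)^2 + (-4)^2 + (-6)^2
= 9 + 4 + 1 + 16 + 1 + 4 + 16 + 1 + 16 + 9 + 1 + 1 + 25 + 1 + 16 + 36 = 157
||T||_HS = sqrt(157) = 12.5300

12.5300


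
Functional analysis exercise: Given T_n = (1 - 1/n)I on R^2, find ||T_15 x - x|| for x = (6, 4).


T_15 x - x = (1 - 1/15)x - x = -x/15
||x|| = sqrt(52) = 7.2111
||T_15 x - x|| = ||x||/15 = 7.2111/15 = 0.4807

0.4807


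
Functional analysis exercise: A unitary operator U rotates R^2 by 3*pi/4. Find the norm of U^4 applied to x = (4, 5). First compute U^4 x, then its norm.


U is a rotation by theta = 3*pi/4
U^4 = rotation by 4*theta = 12*pi/4 = 4*pi/4 (mod 2*pi)
cos(4*pi/4) = -1.0000, sin(4*pi/4) = 0.0000
U^4 x = (-1.0000 * 4 - 0.0000 * 5, 0.0000 * 4 + -1.0000 * 5)
= (-4.0000, -5.0000)
||U^4 x|| = sqrt((-4.0000)^2 + (-5.0000)^2) = sqrt(41.0000) = 6.4031

6.4031


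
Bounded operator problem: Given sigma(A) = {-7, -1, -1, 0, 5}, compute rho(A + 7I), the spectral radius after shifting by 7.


Spectrum of A + 7I = {0, 6, 6, 7, 12}
Spectral radius = max |lambda| over the shifted spectrum
= max(0, 6, 6, 7, 12) = 12

12


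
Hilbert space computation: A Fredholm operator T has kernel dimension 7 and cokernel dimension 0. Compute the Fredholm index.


The Fredholm index is defined as ind(T) = dim(ker T) - dim(coker T)
= 7 - 0
= 7

7


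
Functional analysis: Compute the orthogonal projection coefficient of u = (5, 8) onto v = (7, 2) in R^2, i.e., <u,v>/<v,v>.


Computing <u,v> = 5*7 + 8*2 = 51
Computing <v,v> = 7^2 + 2^2 = 53
Projection coefficient = 51/53 = 0.9623

0.9623


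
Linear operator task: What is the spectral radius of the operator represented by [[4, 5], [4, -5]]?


For a 2x2 matrix, eigenvalues satisfy lambda^2 - (trace)*lambda + det = 0
trace = 4 + -5 = -1
det = 4*-5 - 5*4 = -40
discriminant = (-1)^2 - 4*(-40) = 161
spectral radius = max |eigenvalue| = 6.8443

6.8443


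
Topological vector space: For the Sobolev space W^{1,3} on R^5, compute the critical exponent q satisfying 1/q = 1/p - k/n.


Using the Sobolev embedding formula: 1/q = 1/p - k/n
1/q = 1/3 - 1/5 = 2/15
q = 1/(2/15) = 15/2 = 7.5000

7.5000


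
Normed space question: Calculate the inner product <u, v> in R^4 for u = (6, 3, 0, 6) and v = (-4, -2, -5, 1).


Computing the standard inner product <u, v> = sum u_i * v_i
= 6*-4 + 3*-2 + 0*-5 + 6*1
= -24 + -6 + 0 + 6
= -24

-24


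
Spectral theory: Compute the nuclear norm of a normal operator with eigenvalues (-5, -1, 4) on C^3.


For a normal operator, singular values equal |eigenvalues|.
Trace norm = sum |lambda_i| = 5 + 1 + 4
= 10

10


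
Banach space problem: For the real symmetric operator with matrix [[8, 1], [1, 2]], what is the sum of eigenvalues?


For a self-adjoint (symmetric) matrix, the eigenvalues are real.
The sum of eigenvalues equals the trace of the matrix.
trace = 8 + 2 = 10

10


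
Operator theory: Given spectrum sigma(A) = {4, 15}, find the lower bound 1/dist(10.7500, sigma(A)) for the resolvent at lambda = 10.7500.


dist(10.7500, {4, 15}) = min(|10.7500 - 4|, |10.7500 - 15|)
= min(6.7500, 4.2500) = 4.2500
Resolvent bound = 1/4.2500 = 0.2353

0.2353


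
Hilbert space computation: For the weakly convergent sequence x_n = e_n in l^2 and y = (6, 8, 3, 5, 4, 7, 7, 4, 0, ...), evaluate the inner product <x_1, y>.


x_1 = e_1 is the standard basis vector with 1 in position 1.
<x_1, y> = y_1 = 6
As n -> infinity, <x_n, y> -> 0, confirming weak convergence of (x_n) to 0.

6


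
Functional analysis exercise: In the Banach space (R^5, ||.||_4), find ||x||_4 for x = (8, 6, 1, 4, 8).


The l^4 norm = (sum |x_i|^4)^(1/4)
Sum of 4th powers = 4096 + 1296 + 1 + 256 + 4096 = 9745
||x||_4 = (9745)^(1/4) = 9.9356

9.9356


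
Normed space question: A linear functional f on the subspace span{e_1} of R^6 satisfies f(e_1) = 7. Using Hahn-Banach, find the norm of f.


The norm of f is given by ||f|| = sup_{||x||=1} |f(x)|.
On span{e_1}, ||e_1|| = 1, so ||f|| = |f(e_1)| / ||e_1||
= |7| / 1 = 7.0000

7.0000


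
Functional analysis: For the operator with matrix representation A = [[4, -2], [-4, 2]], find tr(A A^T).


trace(A * A^T) = sum of squares of all entries
= 4^2 + (-2)^2 + (-4)^2 + 2^2
= 16 + 4 + 16 + 4
= 40

40


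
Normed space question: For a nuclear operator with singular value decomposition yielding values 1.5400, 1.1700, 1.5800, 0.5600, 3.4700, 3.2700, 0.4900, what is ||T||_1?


The nuclear norm is the sum of all singular values.
||T||_1 = 1.5400 + 1.1700 + 1.5800 + 0.5600 + 3.4700 + 3.2700 + 0.4900
= 12.0800

12.0800


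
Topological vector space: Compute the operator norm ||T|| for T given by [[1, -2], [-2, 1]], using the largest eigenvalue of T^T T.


A^T A = [[5, -4], [-4, 5]]
trace(A^T A) = 10, det(A^T A) = 9
discriminant = 10^2 - 4*9 = 64
Largest eigenvalue of A^T A = (trace + sqrt(disc))/2 = 9.0000
||T|| = sqrt(9.0000) = 3.0000

3.0000


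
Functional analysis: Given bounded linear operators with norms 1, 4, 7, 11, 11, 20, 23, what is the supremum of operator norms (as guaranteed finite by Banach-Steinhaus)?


By the Uniform Boundedness Principle, the supremum of norms is finite.
sup_k ||T_k|| = max(1, 4, 7, 11, 11, 20, 23) = 23

23


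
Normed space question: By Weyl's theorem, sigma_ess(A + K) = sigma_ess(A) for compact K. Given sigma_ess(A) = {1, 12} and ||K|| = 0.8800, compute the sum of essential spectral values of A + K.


By Weyl's theorem, the essential spectrum is invariant under compact perturbations.
sigma_ess(A + K) = sigma_ess(A) = {1, 12}
Sum = 1 + 12 = 13

13


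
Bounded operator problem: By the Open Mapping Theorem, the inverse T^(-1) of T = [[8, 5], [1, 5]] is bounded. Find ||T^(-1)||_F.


det(T) = 8*5 - 5*1 = 35
T^(-1) = (1/35) * [[5, -5], [-1, 8]] = [[0.1429, -0.1429], [-0.0286, 0.2286]]
||T^(-1)||_F^2 = 0.1429^2 + (-0.1429)^2 + (-0.0286)^2 + 0.2286^2 = 0.0939
||T^(-1)||_F = sqrt(0.0939) = 0.3064

0.3064


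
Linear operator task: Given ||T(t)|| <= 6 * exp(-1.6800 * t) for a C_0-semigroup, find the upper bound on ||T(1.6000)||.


||T(1.6000)|| <= 6 * exp(-1.6800 * 1.6000)
= 6 * exp(-2.6880)
= 6 * 0.0680
= 0.4081

0.4081
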